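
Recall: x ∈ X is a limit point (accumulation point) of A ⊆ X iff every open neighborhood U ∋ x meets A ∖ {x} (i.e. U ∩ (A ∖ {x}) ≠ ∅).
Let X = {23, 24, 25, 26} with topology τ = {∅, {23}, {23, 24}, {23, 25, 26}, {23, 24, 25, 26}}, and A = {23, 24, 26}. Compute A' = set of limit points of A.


A' = {24, 25, 26}

For each x ∈ X, list the open sets U ∈ τ with x ∈ U, then check whether U ∩ (A ∖ {x}) ≠ ∅ for every such U.
  x = 23: open {23} ∋ x has {23} ∩ (A ∖ {23}) = ∅, so x is NOT a limit point.
  x = 24: opens ∋ x are {23, 24}, {23, 24, 25, 26}; each meets A ∖ {24}, so x IS a limit point.
  x = 25: opens ∋ x are {23, 25, 26}, {23, 24, 25, 26}; each meets A ∖ {25}, so x IS a limit point.
  x = 26: opens ∋ x are {23, 25, 26}, {23, 24, 25, 26}; each meets A ∖ {26}, so x IS a limit point.
Collecting: A' = {24, 25, 26}.


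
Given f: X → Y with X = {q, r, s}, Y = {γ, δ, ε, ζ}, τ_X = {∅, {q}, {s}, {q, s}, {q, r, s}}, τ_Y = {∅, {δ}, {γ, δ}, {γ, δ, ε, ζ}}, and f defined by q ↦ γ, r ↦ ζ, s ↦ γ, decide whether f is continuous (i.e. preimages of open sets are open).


f IS continuous.

Compute f^{-1}(U) for each U ∈ τ_Y:
  U = ∅: f^{-1}(U) = ∅ ∈ τ_X ✓.
  U = {δ}: f^{-1}(U) = ∅ ∈ τ_X ✓.
  U = {γ, δ}: f^{-1}(U) = {q, s} ∈ τ_X ✓.
  U = {γ, δ, ε, ζ}: f^{-1}(U) = {q, r, s} ∈ τ_X ✓.
Every preimage lies in τ_X, so f IS continuous.


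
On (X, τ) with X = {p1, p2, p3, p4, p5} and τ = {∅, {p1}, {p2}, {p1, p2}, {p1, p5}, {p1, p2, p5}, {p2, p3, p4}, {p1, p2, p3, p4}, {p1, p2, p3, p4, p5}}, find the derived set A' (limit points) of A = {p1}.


A' = {p5}

For each x ∈ X, list the open sets U ∈ τ with x ∈ U, then check whether U ∩ (A ∖ {x}) ≠ ∅ for every such U.
  x = p1: open {p1} ∋ x has {p1} ∩ (A ∖ {p1}) = ∅, so x is NOT a limit point.
  x = p2: open {p2} ∋ x has {p2} ∩ (A ∖ {p2}) = ∅, so x is NOT a limit point.
  x = p3: open {p2, p3, p4} ∋ x has {p2, p3, p4} ∩ (A ∖ {p3}) = ∅, so x is NOT a limit point.
  x = p4: open {p2, p3, p4} ∋ x has {p2, p3, p4} ∩ (A ∖ {p4}) = ∅, so x is NOT a limit point.
  x = p5: opens ∋ x are {p1, p5}, {p1, p2, p5}, {p1, p2, p3, p4, p5}; each meets A ∖ {p5}, so x IS a limit point.
Collecting: A' = {p5}.


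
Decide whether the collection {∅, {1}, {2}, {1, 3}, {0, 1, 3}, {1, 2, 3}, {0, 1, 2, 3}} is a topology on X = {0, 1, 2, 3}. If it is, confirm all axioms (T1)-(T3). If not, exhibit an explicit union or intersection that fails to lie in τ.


τ is NOT a topology on X.

Axiom (T1): ∅ ∈ τ? Yes; X ∈ τ? Yes.
Axiom (T2/T3): check pairwise unions and intersections of members of τ.
Counterexample for (T2): {1} ∪ {2} = {1, 2} ∉ τ. Therefore τ is NOT a topology.


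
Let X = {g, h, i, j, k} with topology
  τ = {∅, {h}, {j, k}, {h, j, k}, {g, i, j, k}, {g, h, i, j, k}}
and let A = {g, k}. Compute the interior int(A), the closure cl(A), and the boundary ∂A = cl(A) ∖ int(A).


int(A) = ∅, cl(A) = {g, i, j, k}, ∂A = {g, i, j, k}.

Closed sets in (X, τ) are complements of opens:
  closed(X, τ) = {∅, {h}, {g, i}, {g, h, i}, {g, i, j, k}, {g, h, i, j, k}}.
int(A) = ⋃ {U ∈ τ : U ⊆ A}. Opens contained in A: ∅.
Taking the union of these: int(A) = ∅.
cl(A) = ⋂ {C closed : A ⊆ C}. Closed sets containing A: {g, i, j, k}, {g, h, i, j, k}.
Intersecting these: cl(A) = {g, i, j, k}.
∂A = cl(A) ∖ int(A) = {g, i, j, k} ∖ ∅ = {g, i, j, k}.


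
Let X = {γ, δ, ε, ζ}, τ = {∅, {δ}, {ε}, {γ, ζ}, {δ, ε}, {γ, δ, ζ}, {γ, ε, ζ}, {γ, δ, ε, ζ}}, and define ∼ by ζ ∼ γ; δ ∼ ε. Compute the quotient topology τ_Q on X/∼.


X/∼ = {[γ=ζ], [δ=ε]}; |τ_Q| = 4.

Equivalence classes: [γ=ζ], [δ=ε].
Quotient map π: X → X/∼ sends γ ↦ [γ=ζ], δ ↦ [δ=ε], ε ↦ [δ=ε], ζ ↦ [γ=ζ].
For each subset V ⊆ X/∼, compute π^{-1}(V) ⊆ X and check whether π^{-1}(V) ∈ τ. V is open in τ_Q iff π^{-1}(V) ∈ τ.
  V = {}: π^{-1}(V) = ∅ ∈ τ ✓.
  V = {[γ=ζ]}: π^{-1}(V) = {γ, ζ} ∈ τ ✓.
  V = {[δ=ε]}: π^{-1}(V) = {δ, ε} ∈ τ ✓.
  V = {[γ=ζ], [δ=ε]}: π^{-1}(V) = {γ, δ, ε, ζ} ∈ τ ✓.
Open sets in the quotient: τ_Q = {{}, {[γ=ζ]}, {[δ=ε]}, {[γ=ζ], [δ=ε]}} (4 elements).


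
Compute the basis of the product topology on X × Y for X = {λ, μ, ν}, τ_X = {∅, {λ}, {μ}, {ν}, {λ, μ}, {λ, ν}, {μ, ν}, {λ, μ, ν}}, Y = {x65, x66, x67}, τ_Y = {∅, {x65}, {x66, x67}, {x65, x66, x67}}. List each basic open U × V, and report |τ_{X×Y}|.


Basis B = {∅ × ∅, {λ} × {x65}, {μ} × {x65}, {ν} × {x65}, {λ, μ} × {x65}, {λ, ν} × {x65}, {λ} × {x66, x67}, {μ, ν} × {x65}, {μ} × {x66, x67}, {ν} × {x66, x67}, {λ} × {x65, x66, x67}, {λ, μ, ν} × {x65}, {μ} × {x65, x66, x67}, {ν} × {x65, x66, x67}, {λ, μ} × {x66, x67}, {λ, ν} × {x66, x67}, {μ, ν} × {x66, x67}, {λ, μ} × {x65, x66, x67}, {λ, ν} × {x65, x66, x67}, {λ, μ, ν} × {x66, x67}, {μ, ν} × {x65, x66, x67}, {λ, μ, ν} × {x65, x66, x67}}; |τ_{X×Y}| = 64.

Enumerate products U × V with U ∈ τ_X, V ∈ τ_Y (deduplicated):
  ∅ × ∅ = {} (∅)
  {λ} × {x65} = {(λ,x65)}
  {μ} × {x65} = {(μ,x65)}
  {ν} × {x65} = {(ν,x65)}
  {λ, μ} × {x65} = {(λ,x65), (μ,x65)}
  {λ, ν} × {x65} = {(λ,x65), (ν,x65)}
  {λ} × {x66, x67} = {(λ,x66), (λ,x67)}
  {μ, ν} × {x65} = {(μ,x65), (ν,x65)}
  {μ} × {x66, x67} = {(μ,x66), (μ,x67)}
  {ν} × {x66, x67} = {(ν,x66), (ν,x67)}
  {λ} × {x65, x66, x67} = {(λ,x65), (λ,x66), (λ,x67)}
  {λ, μ, ν} × {x65} = {(λ,x65), (μ,x65), (ν,x65)}
  {μ} × {x65, x66, x67} = {(μ,x65), (μ,x66), (μ,x67)}
  {ν} × {x65, x66, x67} = {(ν,x65), (ν,x66), (ν,x67)}
  {λ, μ} × {x66, x67} = {(λ,x66), (λ,x67), (μ,x66), (μ,x67)}
  {λ, ν} × {x66, x67} = {(λ,x66), (λ,x67), (ν,x66), (ν,x67)}
  {μ, ν} × {x66, x67} = {(μ,x66), (μ,x67), (ν,x66), (ν,x67)}
  {λ, μ} × {x65, x66, x67} = {(λ,x65), (λ,x66), (λ,x67), (μ,x65), (μ,x66), (μ,x67)}
  {λ, ν} × {x65, x66, x67} = {(λ,x65), (λ,x66), (λ,x67), (ν,x65), (ν,x66), (ν,x67)}
  {λ, μ, ν} × {x66, x67} = {(λ,x66), (λ,x67), (μ,x66), (μ,x67), (ν,x66), (ν,x67)}
  {μ, ν} × {x65, x66, x67} = {(μ,x65), (μ,x66), (μ,x67), (ν,x65), (ν,x66), (ν,x67)}
  {λ, μ, ν} × {x65, x66, x67} = {(λ,x65), (λ,x66), (λ,x67), (μ,x65), (μ,x66), (μ,x67), (ν,x65), (ν,x66), (ν,x67)}
These 22 distinct sets form the basis B.
Close under arbitrary unions to get τ_{X×Y}; counting gives |τ_{X×Y}| = 64.


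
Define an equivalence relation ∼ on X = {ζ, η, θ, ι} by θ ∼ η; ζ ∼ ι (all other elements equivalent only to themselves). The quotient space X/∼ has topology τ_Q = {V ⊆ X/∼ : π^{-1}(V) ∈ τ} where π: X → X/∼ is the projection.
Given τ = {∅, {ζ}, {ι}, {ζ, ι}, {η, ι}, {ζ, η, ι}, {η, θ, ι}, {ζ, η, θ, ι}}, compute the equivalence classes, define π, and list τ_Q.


X/∼ = {[ζ=ι], [η=θ]}; |τ_Q| = 3.

Equivalence classes: [ζ=ι], [η=θ].
Quotient map π: X → X/∼ sends ζ ↦ [ζ=ι], η ↦ [η=θ], θ ↦ [η=θ], ι ↦ [ζ=ι].
For each subset V ⊆ X/∼, compute π^{-1}(V) ⊆ X and check whether π^{-1}(V) ∈ τ. V is open in τ_Q iff π^{-1}(V) ∈ τ.
  V = {}: π^{-1}(V) = ∅ ∈ τ ✓.
  V = {[ζ=ι]}: π^{-1}(V) = {ζ, ι} ∈ τ ✓.
  V = {[η=θ]}: π^{-1}(V) = {η, θ} ∉ τ ✗.
  V = {[ζ=ι], [η=θ]}: π^{-1}(V) = {ζ, η, θ, ι} ∈ τ ✓.
Open sets in the quotient: τ_Q = {{}, {[ζ=ι]}, {[ζ=ι], [η=θ]}} (3 elements).


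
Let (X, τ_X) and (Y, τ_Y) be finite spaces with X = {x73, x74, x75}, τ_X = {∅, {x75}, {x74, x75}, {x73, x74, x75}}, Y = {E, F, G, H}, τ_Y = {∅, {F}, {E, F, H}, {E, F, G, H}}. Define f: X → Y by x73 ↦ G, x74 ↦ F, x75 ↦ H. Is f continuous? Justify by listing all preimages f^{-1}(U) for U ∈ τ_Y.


f is NOT continuous.

Compute f^{-1}(U) for each U ∈ τ_Y:
  U = ∅: f^{-1}(U) = ∅ ∈ τ_X ✓.
  U = {F}: f^{-1}(U) = {x74} ∉ τ_X ✗.
  U = {E, F, H}: f^{-1}(U) = {x74, x75} ∈ τ_X ✓.
  U = {E, F, G, H}: f^{-1}(U) = {x73, x74, x75} ∈ τ_X ✓.
Found U = {F} with f^{-1}(U) = {x74} not in τ_X. Therefore f is NOT continuous.


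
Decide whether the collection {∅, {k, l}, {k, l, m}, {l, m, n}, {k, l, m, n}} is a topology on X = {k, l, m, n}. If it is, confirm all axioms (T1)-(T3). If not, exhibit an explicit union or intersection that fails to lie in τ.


τ is NOT a topology on X.

Axiom (T1): ∅ ∈ τ? Yes; X ∈ τ? Yes.
Axiom (T2/T3): check pairwise unions and intersections of members of τ.
Counterexample for (T3): {k, l} ∩ {l, m, n} = {l} ∉ τ. Therefore τ is NOT a topology.


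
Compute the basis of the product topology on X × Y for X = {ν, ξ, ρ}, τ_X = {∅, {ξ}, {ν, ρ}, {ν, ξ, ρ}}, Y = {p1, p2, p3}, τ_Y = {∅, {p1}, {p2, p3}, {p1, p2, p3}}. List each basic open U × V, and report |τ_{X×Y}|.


Basis B = {∅ × ∅, {ξ} × {p1}, {ν, ρ} × {p1}, {ξ} × {p2, p3}, {ν, ξ, ρ} × {p1}, {ξ} × {p1, p2, p3}, {ν, ρ} × {p2, p3}, {ν, ρ} × {p1, p2, p3}, {ν, ξ, ρ} × {p2, p3}, {ν, ξ, ρ} × {p1, p2, p3}}; |τ_{X×Y}| = 16.

Enumerate products U × V with U ∈ τ_X, V ∈ τ_Y (deduplicated):
  ∅ × ∅ = {} (∅)
  {ξ} × {p1} = {(ξ,p1)}
  {ν, ρ} × {p1} = {(ν,p1), (ρ,p1)}
  {ξ} × {p2, p3} = {(ξ,p2), (ξ,p3)}
  {ν, ξ, ρ} × {p1} = {(ν,p1), (ξ,p1), (ρ,p1)}
  {ξ} × {p1, p2, p3} = {(ξ,p1), (ξ,p2), (ξ,p3)}
  {ν, ρ} × {p2, p3} = {(ν,p2), (ν,p3), (ρ,p2), (ρ,p3)}
  {ν, ρ} × {p1, p2, p3} = {(ν,p1), (ν,p2), (ν,p3), (ρ,p1), (ρ,p2), (ρ,p3)}
  {ν, ξ, ρ} × {p2, p3} = {(ν,p2), (ν,p3), (ξ,p2), (ξ,p3), (ρ,p2), (ρ,p3)}
  {ν, ξ, ρ} × {p1, p2, p3} = {(ν,p1), (ν,p2), (ν,p3), (ξ,p1), (ξ,p2), (ξ,p3), (ρ,p1), (ρ,p2), (ρ,p3)}
These 10 distinct sets form the basis B.
Close under arbitrary unions to get τ_{X×Y}; counting gives |τ_{X×Y}| = 16.


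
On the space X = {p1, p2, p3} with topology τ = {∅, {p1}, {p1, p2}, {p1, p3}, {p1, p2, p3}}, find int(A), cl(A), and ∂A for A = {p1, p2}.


int(A) = {p1, p2}, cl(A) = {p1, p2, p3}, ∂A = {p3}.

Closed sets in (X, τ) are complements of opens:
  closed(X, τ) = {∅, {p2}, {p3}, {p2, p3}, {p1, p2, p3}}.
int(A) = ⋃ {U ∈ τ : U ⊆ A}. Opens contained in A: ∅, {p1}, {p1, p2}.
Taking the union of these: int(A) = {p1, p2}.
cl(A) = ⋂ {C closed : A ⊆ C}. Closed sets containing A: {p1, p2, p3}.
Intersecting these: cl(A) = {p1, p2, p3}.
∂A = cl(A) ∖ int(A) = {p1, p2, p3} ∖ {p1, p2} = {p3}.


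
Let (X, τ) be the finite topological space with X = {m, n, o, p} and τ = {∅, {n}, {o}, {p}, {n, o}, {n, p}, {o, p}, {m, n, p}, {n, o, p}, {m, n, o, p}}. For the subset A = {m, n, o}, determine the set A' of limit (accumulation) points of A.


A' = {m}

For each x ∈ X, list the open sets U ∈ τ with x ∈ U, then check whether U ∩ (A ∖ {x}) ≠ ∅ for every such U.
  x = m: opens ∋ x are {m, n, p}, {m, n, o, p}; each meets A ∖ {m}, so x IS a limit point.
  x = n: open {n} ∋ x has {n} ∩ (A ∖ {n}) = ∅, so x is NOT a limit point.
  x = o: open {o} ∋ x has {o} ∩ (A ∖ {o}) = ∅, so x is NOT a limit point.
  x = p: open {p} ∋ x has {p} ∩ (A ∖ {p}) = ∅, so x is NOT a limit point.
Collecting: A' = {m}.


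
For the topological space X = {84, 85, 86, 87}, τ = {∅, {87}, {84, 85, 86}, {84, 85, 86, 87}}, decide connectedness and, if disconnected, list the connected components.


(X, τ) is disconnected; components = [{87}, {84, 85, 86}].

Find clopen sets (U ∈ τ with X ∖ U ∈ τ):
  U = ∅, X ∖ U = {84, 85, 86, 87} — both open, so U is clopen.
  U = {87}, X ∖ U = {84, 85, 86} — both open, so U is clopen.
  U = {84, 85, 86}, X ∖ U = {87} — both open, so U is clopen.
  U = {84, 85, 86, 87}, X ∖ U = ∅ — both open, so U is clopen.
Nontrivial clopen(s) exist: e.g. {84, 85, 86}. So (X, τ) is disconnected.
Compute connected components by grouping points that agree on all clopens:
  component: {87}
  component: {84, 85, 86}


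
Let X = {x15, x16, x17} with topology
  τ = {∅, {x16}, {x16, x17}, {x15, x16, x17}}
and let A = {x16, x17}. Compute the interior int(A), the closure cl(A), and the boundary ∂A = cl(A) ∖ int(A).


int(A) = {x16, x17}, cl(A) = {x15, x16, x17}, ∂A = {x15}.

Closed sets in (X, τ) are complements of opens:
  closed(X, τ) = {∅, {x15}, {x15, x17}, {x15, x16, x17}}.
int(A) = ⋃ {U ∈ τ : U ⊆ A}. Opens contained in A: ∅, {x16}, {x16, x17}.
Taking the union of these: int(A) = {x16, x17}.
cl(A) = ⋂ {C closed : A ⊆ C}. Closed sets containing A: {x15, x16, x17}.
Intersecting these: cl(A) = {x15, x16, x17}.
∂A = cl(A) ∖ int(A) = {x15, x16, x17} ∖ {x16, x17} = {x15}.


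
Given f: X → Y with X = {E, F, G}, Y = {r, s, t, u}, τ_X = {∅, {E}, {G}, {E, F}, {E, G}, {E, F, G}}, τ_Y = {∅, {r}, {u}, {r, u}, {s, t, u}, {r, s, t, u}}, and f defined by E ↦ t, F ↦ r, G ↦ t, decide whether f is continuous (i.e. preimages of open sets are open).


f is NOT continuous.

Compute f^{-1}(U) for each U ∈ τ_Y:
  U = ∅: f^{-1}(U) = ∅ ∈ τ_X ✓.
  U = {r}: f^{-1}(U) = {F} ∉ τ_X ✗.
  U = {u}: f^{-1}(U) = ∅ ∈ τ_X ✓.
  U = {r, u}: f^{-1}(U) = {F} ∉ τ_X ✗.
  U = {s, t, u}: f^{-1}(U) = {E, G} ∈ τ_X ✓.
  U = {r, s, t, u}: f^{-1}(U) = {E, F, G} ∈ τ_X ✓.
Found U = {r} with f^{-1}(U) = {F} not in τ_X. Therefore f is NOT continuous.


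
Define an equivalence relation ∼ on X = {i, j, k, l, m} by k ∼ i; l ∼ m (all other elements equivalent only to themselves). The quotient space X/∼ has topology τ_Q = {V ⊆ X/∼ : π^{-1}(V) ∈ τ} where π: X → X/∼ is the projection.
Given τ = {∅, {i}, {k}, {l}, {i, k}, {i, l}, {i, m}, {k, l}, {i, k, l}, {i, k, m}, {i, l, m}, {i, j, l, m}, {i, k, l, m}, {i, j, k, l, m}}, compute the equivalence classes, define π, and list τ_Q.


X/∼ = {[i=k], [j], [l=m]}; |τ_Q| = 4.

Equivalence classes: [i=k], [j], [l=m].
Quotient map π: X → X/∼ sends i ↦ [i=k], j ↦ [j], k ↦ [i=k], l ↦ [l=m], m ↦ [l=m].
For each subset V ⊆ X/∼, compute π^{-1}(V) ⊆ X and check whether π^{-1}(V) ∈ τ. V is open in τ_Q iff π^{-1}(V) ∈ τ.
  V = {}: π^{-1}(V) = ∅ ∈ τ ✓.
  V = {[i=k]}: π^{-1}(V) = {i, k} ∈ τ ✓.
  V = {[j]}: π^{-1}(V) = {j} ∉ τ ✗.
  V = {[i=k], [j]}: π^{-1}(V) = {i, j, k} ∉ τ ✗.
  V = {[l=m]}: π^{-1}(V) = {l, m} ∉ τ ✗.
  V = {[i=k], [l=m]}: π^{-1}(V) = {i, k, l, m} ∈ τ ✓.
  V = {[j], [l=m]}: π^{-1}(V) = {j, l, m} ∉ τ ✗.
  V = {[i=k], [j], [l=m]}: π^{-1}(V) = {i, j, k, l, m} ∈ τ ✓.
Open sets in the quotient: τ_Q = {{}, {[i=k]}, {[i=k], [l=m]}, {[i=k], [j], [l=m]}} (4 elements).


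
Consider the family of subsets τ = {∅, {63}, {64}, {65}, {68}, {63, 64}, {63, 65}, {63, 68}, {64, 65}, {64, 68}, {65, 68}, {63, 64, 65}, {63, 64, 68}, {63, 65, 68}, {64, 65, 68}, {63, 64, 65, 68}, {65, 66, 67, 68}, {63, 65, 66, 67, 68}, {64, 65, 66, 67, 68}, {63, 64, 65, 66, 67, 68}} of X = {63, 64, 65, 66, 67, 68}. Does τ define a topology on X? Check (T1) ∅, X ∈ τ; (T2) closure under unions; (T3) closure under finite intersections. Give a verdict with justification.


τ IS a topology on X.

Axiom (T1): ∅ ∈ τ? Yes; X ∈ τ? Yes.
Axiom (T2/T3): check pairwise unions and intersections of members of τ.
All pairwise intersections and unions checked — each lies in τ. Therefore τ satisfies (T1), (T2), (T3): it IS a topology on X.


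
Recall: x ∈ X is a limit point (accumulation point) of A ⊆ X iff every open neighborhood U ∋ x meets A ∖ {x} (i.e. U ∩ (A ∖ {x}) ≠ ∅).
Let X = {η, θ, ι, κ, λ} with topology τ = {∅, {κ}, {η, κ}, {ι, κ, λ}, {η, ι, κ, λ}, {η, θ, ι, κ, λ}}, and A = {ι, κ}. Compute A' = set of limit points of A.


A' = {η, θ, ι, λ}

For each x ∈ X, list the open sets U ∈ τ with x ∈ U, then check whether U ∩ (A ∖ {x}) ≠ ∅ for every such U.
  x = η: opens ∋ x are {η, κ}, {η, ι, κ, λ}, {η, θ, ι, κ, λ}; each meets A ∖ {η}, so x IS a limit point.
  x = θ: opens ∋ x are {η, θ, ι, κ, λ}; each meets A ∖ {θ}, so x IS a limit point.
  x = ι: opens ∋ x are {ι, κ, λ}, {η, ι, κ, λ}, {η, θ, ι, κ, λ}; each meets A ∖ {ι}, so x IS a limit point.
  x = κ: open {κ} ∋ x has {κ} ∩ (A ∖ {κ}) = ∅, so x is NOT a limit point.
  x = λ: opens ∋ x are {ι, κ, λ}, {η, ι, κ, λ}, {η, θ, ι, κ, λ}; each meets A ∖ {λ}, so x IS a limit point.
Collecting: A' = {η, θ, ι, λ}.


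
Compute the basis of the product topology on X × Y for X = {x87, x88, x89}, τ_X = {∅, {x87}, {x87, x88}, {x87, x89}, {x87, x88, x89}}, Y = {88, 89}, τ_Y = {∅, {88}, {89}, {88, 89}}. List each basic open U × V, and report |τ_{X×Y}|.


Basis B = {∅ × ∅, {x87} × {88}, {x87} × {89}, {x87} × {88, 89}, {x87, x88} × {88}, {x87, x89} × {88}, {x87, x88} × {89}, {x87, x89} × {89}, {x87, x88, x89} × {88}, {x87, x88, x89} × {89}, {x87, x88} × {88, 89}, {x87, x89} × {88, 89}, {x87, x88, x89} × {88, 89}}; |τ_{X×Y}| = 25.

Enumerate products U × V with U ∈ τ_X, V ∈ τ_Y (deduplicated):
  ∅ × ∅ = {} (∅)
  {x87} × {88} = {(x87,88)}
  {x87} × {89} = {(x87,89)}
  {x87} × {88, 89} = {(x87,88), (x87,89)}
  {x87, x88} × {88} = {(x87,88), (x88,88)}
  {x87, x89} × {88} = {(x87,88), (x89,88)}
  {x87, x88} × {89} = {(x87,89), (x88,89)}
  {x87, x89} × {89} = {(x87,89), (x89,89)}
  {x87, x88, x89} × {88} = {(x87,88), (x88,88), (x89,88)}
  {x87, x88, x89} × {89} = {(x87,89), (x88,89), (x89,89)}
  {x87, x88} × {88, 89} = {(x87,88), (x87,89), (x88,88), (x88,89)}
  {x87, x89} × {88, 89} = {(x87,88), (x87,89), (x89,88), (x89,89)}
  {x87, x88, x89} × {88, 89} = {(x87,88), (x87,89), (x88,88), (x88,89), (x89,88), (x89,89)}
These 13 distinct sets form the basis B.
Close under arbitrary unions to get τ_{X×Y}; counting gives |τ_{X×Y}| = 25.


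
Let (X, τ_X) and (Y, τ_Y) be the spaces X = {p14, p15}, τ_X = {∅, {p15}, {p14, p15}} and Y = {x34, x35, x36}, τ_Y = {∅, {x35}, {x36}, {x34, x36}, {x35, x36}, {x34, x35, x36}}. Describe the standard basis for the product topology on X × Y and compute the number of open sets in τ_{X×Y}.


Basis B = {∅ × ∅, {p15} × {x35}, {p15} × {x36}, {p14, p15} × {x35}, {p14, p15} × {x36}, {p15} × {x34, x36}, {p15} × {x35, x36}, {p15} × {x34, x35, x36}, {p14, p15} × {x34, x36}, {p14, p15} × {x35, x36}, {p14, p15} × {x34, x35, x36}}; |τ_{X×Y}| = 18.

Enumerate products U × V with U ∈ τ_X, V ∈ τ_Y (deduplicated):
  ∅ × ∅ = {} (∅)
  {p15} × {x35} = {(p15,x35)}
  {p15} × {x36} = {(p15,x36)}
  {p14, p15} × {x35} = {(p14,x35), (p15,x35)}
  {p14, p15} × {x36} = {(p14,x36), (p15,x36)}
  {p15} × {x34, x36} = {(p15,x34), (p15,x36)}
  {p15} × {x35, x36} = {(p15,x35), (p15,x36)}
  {p15} × {x34, x35, x36} = {(p15,x34), (p15,x35), (p15,x36)}
  {p14, p15} × {x34, x36} = {(p14,x34), (p14,x36), (p15,x34), (p15,x36)}
  {p14, p15} × {x35, x36} = {(p14,x35), (p14,x36), (p15,x35), (p15,x36)}
  {p14, p15} × {x34, x35, x36} = {(p14,x34), (p14,x35), (p14,x36), (p15,x34), (p15,x35), (p15,x36)}
These 11 distinct sets form the basis B.
Close under arbitrary unions to get τ_{X×Y}; counting gives |τ_{X×Y}| = 18.


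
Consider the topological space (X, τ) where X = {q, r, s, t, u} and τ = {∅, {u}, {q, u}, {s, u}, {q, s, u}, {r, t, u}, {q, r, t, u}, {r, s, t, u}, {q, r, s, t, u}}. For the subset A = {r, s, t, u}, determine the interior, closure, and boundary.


int(A) = {r, s, t, u}, cl(A) = {q, r, s, t, u}, ∂A = {q}.

Closed sets in (X, τ) are complements of opens:
  closed(X, τ) = {∅, {q}, {s}, {q, s}, {r, t}, {q, r, t}, {r, s, t}, {q, r, s, t}, {q, r, s, t, u}}.
int(A) = ⋃ {U ∈ τ : U ⊆ A}. Opens contained in A: ∅, {u}, {s, u}, {r, t, u}, {r, s, t, u}.
Taking the union of these: int(A) = {r, s, t, u}.
cl(A) = ⋂ {C closed : A ⊆ C}. Closed sets containing A: {q, r, s, t, u}.
Intersecting these: cl(A) = {q, r, s, t, u}.
∂A = cl(A) ∖ int(A) = {q, r, s, t, u} ∖ {r, s, t, u} = {q}.


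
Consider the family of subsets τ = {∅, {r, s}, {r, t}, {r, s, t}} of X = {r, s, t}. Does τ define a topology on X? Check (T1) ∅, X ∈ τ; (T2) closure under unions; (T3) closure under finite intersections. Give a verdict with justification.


τ is NOT a topology on X.

Axiom (T1): ∅ ∈ τ? Yes; X ∈ τ? Yes.
Axiom (T2/T3): check pairwise unions and intersections of members of τ.
Counterexample for (T3): {r, s} ∩ {r, t} = {r} ∉ τ. Therefore τ is NOT a topology.


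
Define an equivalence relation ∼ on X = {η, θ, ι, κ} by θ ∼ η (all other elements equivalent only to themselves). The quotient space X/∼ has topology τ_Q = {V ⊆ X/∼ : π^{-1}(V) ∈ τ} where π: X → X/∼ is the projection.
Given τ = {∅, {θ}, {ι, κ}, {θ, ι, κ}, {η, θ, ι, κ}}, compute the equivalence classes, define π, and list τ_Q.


X/∼ = {[η=θ], [ι], [κ]}; |τ_Q| = 3.

Equivalence classes: [η=θ], [ι], [κ].
Quotient map π: X → X/∼ sends η ↦ [η=θ], θ ↦ [η=θ], ι ↦ [ι], κ ↦ [κ].
For each subset V ⊆ X/∼, compute π^{-1}(V) ⊆ X and check whether π^{-1}(V) ∈ τ. V is open in τ_Q iff π^{-1}(V) ∈ τ.
  V = {}: π^{-1}(V) = ∅ ∈ τ ✓.
  V = {[η=θ]}: π^{-1}(V) = {η, θ} ∉ τ ✗.
  V = {[ι]}: π^{-1}(V) = {ι} ∉ τ ✗.
  V = {[η=θ], [ι]}: π^{-1}(V) = {η, θ, ι} ∉ τ ✗.
  V = {[κ]}: π^{-1}(V) = {κ} ∉ τ ✗.
  V = {[η=θ], [κ]}: π^{-1}(V) = {η, θ, κ} ∉ τ ✗.
  V = {[ι], [κ]}: π^{-1}(V) = {ι, κ} ∈ τ ✓.
  V = {[η=θ], [ι], [κ]}: π^{-1}(V) = {η, θ, ι, κ} ∈ τ ✓.
Open sets in the quotient: τ_Q = {{}, {[ι], [κ]}, {[η=θ], [ι], [κ]}} (3 elements).


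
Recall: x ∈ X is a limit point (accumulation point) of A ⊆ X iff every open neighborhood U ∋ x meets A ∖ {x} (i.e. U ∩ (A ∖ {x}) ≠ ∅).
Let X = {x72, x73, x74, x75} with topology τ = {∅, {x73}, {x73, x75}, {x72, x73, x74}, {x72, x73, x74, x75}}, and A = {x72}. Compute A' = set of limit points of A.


A' = {x74}

For each x ∈ X, list the open sets U ∈ τ with x ∈ U, then check whether U ∩ (A ∖ {x}) ≠ ∅ for every such U.
  x = x72: open {x72, x73, x74} ∋ x has {x72, x73, x74} ∩ (A ∖ {x72}) = ∅, so x is NOT a limit point.
  x = x73: open {x73} ∋ x has {x73} ∩ (A ∖ {x73}) = ∅, so x is NOT a limit point.
  x = x74: opens ∋ x are {x72, x73, x74}, {x72, x73, x74, x75}; each meets A ∖ {x74}, so x IS a limit point.
  x = x75: open {x73, x75} ∋ x has {x73, x75} ∩ (A ∖ {x75}) = ∅, so x is NOT a limit point.
Collecting: A' = {x74}.


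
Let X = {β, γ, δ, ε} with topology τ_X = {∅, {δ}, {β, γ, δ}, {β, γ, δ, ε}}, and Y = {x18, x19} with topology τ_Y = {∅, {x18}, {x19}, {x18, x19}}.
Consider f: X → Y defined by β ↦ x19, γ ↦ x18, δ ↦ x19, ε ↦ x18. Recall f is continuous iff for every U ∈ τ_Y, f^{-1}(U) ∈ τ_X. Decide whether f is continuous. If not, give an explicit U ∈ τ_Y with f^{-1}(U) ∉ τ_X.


f is NOT continuous.

Compute f^{-1}(U) for each U ∈ τ_Y:
  U = ∅: f^{-1}(U) = ∅ ∈ τ_X ✓.
  U = {x18}: f^{-1}(U) = {γ, ε} ∉ τ_X ✗.
  U = {x19}: f^{-1}(U) = {β, δ} ∉ τ_X ✗.
  U = {x18, x19}: f^{-1}(U) = {β, γ, δ, ε} ∈ τ_X ✓.
Found U = {x18} with f^{-1}(U) = {γ, ε} not in τ_X. Therefore f is NOT continuous.


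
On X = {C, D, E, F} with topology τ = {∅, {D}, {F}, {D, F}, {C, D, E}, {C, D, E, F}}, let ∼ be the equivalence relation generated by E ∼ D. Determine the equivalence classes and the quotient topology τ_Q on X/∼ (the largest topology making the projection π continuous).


X/∼ = {[C], [D=E], [F]}; |τ_Q| = 4.

Equivalence classes: [C], [D=E], [F].
Quotient map π: X → X/∼ sends C ↦ [C], D ↦ [D=E], E ↦ [D=E], F ↦ [F].
For each subset V ⊆ X/∼, compute π^{-1}(V) ⊆ X and check whether π^{-1}(V) ∈ τ. V is open in τ_Q iff π^{-1}(V) ∈ τ.
  V = {}: π^{-1}(V) = ∅ ∈ τ ✓.
  V = {[C]}: π^{-1}(V) = {C} ∉ τ ✗.
  V = {[D=E]}: π^{-1}(V) = {D, E} ∉ τ ✗.
  V = {[C], [D=E]}: π^{-1}(V) = {C, D, E} ∈ τ ✓.
  V = {[F]}: π^{-1}(V) = {F} ∈ τ ✓.
  V = {[C], [F]}: π^{-1}(V) = {C, F} ∉ τ ✗.
  V = {[D=E], [F]}: π^{-1}(V) = {D, E, F} ∉ τ ✗.
  V = {[C], [D=E], [F]}: π^{-1}(V) = {C, D, E, F} ∈ τ ✓.
Open sets in the quotient: τ_Q = {{}, {[C], [D=E]}, {[F]}, {[C], [D=E], [F]}} (4 elements).


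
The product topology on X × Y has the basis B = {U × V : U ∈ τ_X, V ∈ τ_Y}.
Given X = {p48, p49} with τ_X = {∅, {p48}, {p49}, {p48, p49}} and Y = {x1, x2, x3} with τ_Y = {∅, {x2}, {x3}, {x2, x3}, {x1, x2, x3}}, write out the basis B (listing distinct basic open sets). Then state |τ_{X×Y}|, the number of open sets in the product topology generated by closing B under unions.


Basis B = {∅ × ∅, {p48} × {x2}, {p48} × {x3}, {p49} × {x2}, {p49} × {x3}, {p48} × {x2, x3}, {p48, p49} × {x2}, {p48, p49} × {x3}, {p49} × {x2, x3}, {p48} × {x1, x2, x3}, {p49} × {x1, x2, x3}, {p48, p49} × {x2, x3}, {p48, p49} × {x1, x2, x3}}; |τ_{X×Y}| = 25.

Enumerate products U × V with U ∈ τ_X, V ∈ τ_Y (deduplicated):
  ∅ × ∅ = {} (∅)
  {p48} × {x2} = {(p48,x2)}
  {p48} × {x3} = {(p48,x3)}
  {p49} × {x2} = {(p49,x2)}
  {p49} × {x3} = {(p49,x3)}
  {p48} × {x2, x3} = {(p48,x2), (p48,x3)}
  {p48, p49} × {x2} = {(p48,x2), (p49,x2)}
  {p48, p49} × {x3} = {(p48,x3), (p49,x3)}
  {p49} × {x2, x3} = {(p49,x2), (p49,x3)}
  {p48} × {x1, x2, x3} = {(p48,x1), (p48,x2), (p48,x3)}
  {p49} × {x1, x2, x3} = {(p49,x1), (p49,x2), (p49,x3)}
  {p48, p49} × {x2, x3} = {(p48,x2), (p48,x3), (p49,x2), (p49,x3)}
  {p48, p49} × {x1, x2, x3} = {(p48,x1), (p48,x2), (p48,x3), (p49,x1), (p49,x2), (p49,x3)}
These 13 distinct sets form the basis B.
Close under arbitrary unions to get τ_{X×Y}; counting gives |τ_{X×Y}| = 25.


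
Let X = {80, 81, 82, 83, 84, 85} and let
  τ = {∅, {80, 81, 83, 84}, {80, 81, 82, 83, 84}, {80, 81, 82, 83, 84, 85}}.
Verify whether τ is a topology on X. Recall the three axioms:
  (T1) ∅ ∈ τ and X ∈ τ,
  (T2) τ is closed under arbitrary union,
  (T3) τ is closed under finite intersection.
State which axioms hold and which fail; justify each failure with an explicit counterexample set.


τ IS a topology on X.

Axiom (T1): ∅ ∈ τ? Yes; X ∈ τ? Yes.
Axiom (T2/T3): check pairwise unions and intersections of members of τ.
All pairwise intersections and unions checked — each lies in τ. Therefore τ satisfies (T1), (T2), (T3): it IS a topology on X.


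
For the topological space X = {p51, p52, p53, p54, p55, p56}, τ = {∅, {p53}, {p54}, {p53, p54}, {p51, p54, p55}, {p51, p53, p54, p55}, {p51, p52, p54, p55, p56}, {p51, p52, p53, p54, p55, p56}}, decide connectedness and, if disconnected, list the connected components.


(X, τ) is disconnected; components = [{p53}, {p51, p52, p54, p55, p56}].

Find clopen sets (U ∈ τ with X ∖ U ∈ τ):
  U = ∅, X ∖ U = {p51, p52, p53, p54, p55, p56} — both open, so U is clopen.
  U = {p53}, X ∖ U = {p51, p52, p54, p55, p56} — both open, so U is clopen.
  U = {p51, p52, p54, p55, p56}, X ∖ U = {p53} — both open, so U is clopen.
  U = {p51, p52, p53, p54, p55, p56}, X ∖ U = ∅ — both open, so U is clopen.
Nontrivial clopen(s) exist: e.g. {p53}. So (X, τ) is disconnected.
Compute connected components by grouping points that agree on all clopens:
  component: {p53}
  component: {p51, p52, p54, p55, p56}


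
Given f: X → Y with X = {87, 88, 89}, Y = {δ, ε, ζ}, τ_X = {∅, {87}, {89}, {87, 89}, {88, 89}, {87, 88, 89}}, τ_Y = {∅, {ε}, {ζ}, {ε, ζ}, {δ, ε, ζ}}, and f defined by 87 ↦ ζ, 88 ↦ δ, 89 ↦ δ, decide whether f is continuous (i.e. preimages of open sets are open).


f IS continuous.

Compute f^{-1}(U) for each U ∈ τ_Y:
  U = ∅: f^{-1}(U) = ∅ ∈ τ_X ✓.
  U = {ε}: f^{-1}(U) = ∅ ∈ τ_X ✓.
  U = {ζ}: f^{-1}(U) = {87} ∈ τ_X ✓.
  U = {ε, ζ}: f^{-1}(U) = {87} ∈ τ_X ✓.
  U = {δ, ε, ζ}: f^{-1}(U) = {87, 88, 89} ∈ τ_X ✓.
Every preimage lies in τ_X, so f IS continuous.


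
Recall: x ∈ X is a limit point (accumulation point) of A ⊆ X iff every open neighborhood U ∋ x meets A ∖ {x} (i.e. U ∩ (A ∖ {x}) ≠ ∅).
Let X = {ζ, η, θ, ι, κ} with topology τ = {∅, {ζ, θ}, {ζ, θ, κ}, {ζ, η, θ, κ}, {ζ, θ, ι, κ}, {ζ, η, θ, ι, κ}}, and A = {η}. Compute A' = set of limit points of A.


A' = ∅

For each x ∈ X, list the open sets U ∈ τ with x ∈ U, then check whether U ∩ (A ∖ {x}) ≠ ∅ for every such U.
  x = ζ: open {ζ, θ} ∋ x has {ζ, θ} ∩ (A ∖ {ζ}) = ∅, so x is NOT a limit point.
  x = η: open {ζ, η, θ, κ} ∋ x has {ζ, η, θ, κ} ∩ (A ∖ {η}) = ∅, so x is NOT a limit point.
  x = θ: open {ζ, θ} ∋ x has {ζ, θ} ∩ (A ∖ {θ}) = ∅, so x is NOT a limit point.
  x = ι: open {ζ, θ, ι, κ} ∋ x has {ζ, θ, ι, κ} ∩ (A ∖ {ι}) = ∅, so x is NOT a limit point.
  x = κ: open {ζ, θ, κ} ∋ x has {ζ, θ, κ} ∩ (A ∖ {κ}) = ∅, so x is NOT a limit point.
Collecting: A' = ∅.


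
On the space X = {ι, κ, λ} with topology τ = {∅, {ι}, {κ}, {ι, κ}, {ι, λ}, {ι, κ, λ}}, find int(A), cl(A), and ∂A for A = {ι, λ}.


int(A) = {ι, λ}, cl(A) = {ι, λ}, ∂A = ∅.

Closed sets in (X, τ) are complements of opens:
  closed(X, τ) = {∅, {κ}, {λ}, {ι, λ}, {κ, λ}, {ι, κ, λ}}.
int(A) = ⋃ {U ∈ τ : U ⊆ A}. Opens contained in A: ∅, {ι}, {ι, λ}.
Taking the union of these: int(A) = {ι, λ}.
cl(A) = ⋂ {C closed : A ⊆ C}. Closed sets containing A: {ι, λ}, {ι, κ, λ}.
Intersecting these: cl(A) = {ι, λ}.
∂A = cl(A) ∖ int(A) = {ι, λ} ∖ {ι, λ} = ∅.


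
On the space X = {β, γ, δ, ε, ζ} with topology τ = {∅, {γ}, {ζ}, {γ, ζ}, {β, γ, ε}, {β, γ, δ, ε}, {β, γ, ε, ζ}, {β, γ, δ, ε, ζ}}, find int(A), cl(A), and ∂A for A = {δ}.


int(A) = ∅, cl(A) = {δ}, ∂A = {δ}.

Closed sets in (X, τ) are complements of opens:
  closed(X, τ) = {∅, {δ}, {ζ}, {δ, ζ}, {β, δ, ε}, {β, γ, δ, ε}, {β, δ, ε, ζ}, {β, γ, δ, ε, ζ}}.
int(A) = ⋃ {U ∈ τ : U ⊆ A}. Opens contained in A: ∅.
Taking the union of these: int(A) = ∅.
cl(A) = ⋂ {C closed : A ⊆ C}. Closed sets containing A: {δ}, {δ, ζ}, {β, δ, ε}, {β, γ, δ, ε}, {β, δ, ε, ζ}, {β, γ, δ, ε, ζ}.
Intersecting these: cl(A) = {δ}.
∂A = cl(A) ∖ int(A) = {δ} ∖ ∅ = {δ}.


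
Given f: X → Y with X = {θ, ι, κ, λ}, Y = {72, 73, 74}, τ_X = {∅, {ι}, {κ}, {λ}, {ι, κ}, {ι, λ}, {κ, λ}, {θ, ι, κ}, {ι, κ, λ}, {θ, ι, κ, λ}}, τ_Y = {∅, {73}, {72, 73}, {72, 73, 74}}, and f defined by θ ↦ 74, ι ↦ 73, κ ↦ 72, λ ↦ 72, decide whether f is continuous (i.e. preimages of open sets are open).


f IS continuous.

Compute f^{-1}(U) for each U ∈ τ_Y:
  U = ∅: f^{-1}(U) = ∅ ∈ τ_X ✓.
  U = {73}: f^{-1}(U) = {ι} ∈ τ_X ✓.
  U = {72, 73}: f^{-1}(U) = {ι, κ, λ} ∈ τ_X ✓.
  U = {72, 73, 74}: f^{-1}(U) = {θ, ι, κ, λ} ∈ τ_X ✓.
Every preimage lies in τ_X, so f IS continuous.


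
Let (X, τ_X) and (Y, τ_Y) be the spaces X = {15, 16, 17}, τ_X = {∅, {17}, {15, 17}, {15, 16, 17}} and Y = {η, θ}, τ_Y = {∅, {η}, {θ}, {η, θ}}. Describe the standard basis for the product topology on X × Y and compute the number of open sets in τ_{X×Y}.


Basis B = {∅ × ∅, {17} × {η}, {17} × {θ}, {15, 17} × {η}, {15, 17} × {θ}, {17} × {η, θ}, {15, 16, 17} × {η}, {15, 16, 17} × {θ}, {15, 17} × {η, θ}, {15, 16, 17} × {η, θ}}; |τ_{X×Y}| = 16.

Enumerate products U × V with U ∈ τ_X, V ∈ τ_Y (deduplicated):
  ∅ × ∅ = {} (∅)
  {17} × {η} = {(17,η)}
  {17} × {θ} = {(17,θ)}
  {15, 17} × {η} = {(15,η), (17,η)}
  {15, 17} × {θ} = {(15,θ), (17,θ)}
  {17} × {η, θ} = {(17,η), (17,θ)}
  {15, 16, 17} × {η} = {(15,η), (16,η), (17,η)}
  {15, 16, 17} × {θ} = {(15,θ), (16,θ), (17,θ)}
  {15, 17} × {η, θ} = {(15,η), (15,θ), (17,η), (17,θ)}
  {15, 16, 17} × {η, θ} = {(15,η), (15,θ), (16,η), (16,θ), (17,η), (17,θ)}
These 10 distinct sets form the basis B.
Close under arbitrary unions to get τ_{X×Y}; counting gives |τ_{X×Y}| = 16.


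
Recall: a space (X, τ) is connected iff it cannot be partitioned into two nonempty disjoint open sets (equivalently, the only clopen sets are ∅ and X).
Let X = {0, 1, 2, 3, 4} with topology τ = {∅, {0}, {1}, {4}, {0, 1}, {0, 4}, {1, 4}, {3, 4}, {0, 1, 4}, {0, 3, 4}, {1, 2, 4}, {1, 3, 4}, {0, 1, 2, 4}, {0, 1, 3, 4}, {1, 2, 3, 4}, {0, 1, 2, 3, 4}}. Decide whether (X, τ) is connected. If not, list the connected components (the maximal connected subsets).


(X, τ) is disconnected; components = [{0}, {1, 2, 3, 4}].

Find clopen sets (U ∈ τ with X ∖ U ∈ τ):
  U = ∅, X ∖ U = {0, 1, 2, 3, 4} — both open, so U is clopen.
  U = {0}, X ∖ U = {1, 2, 3, 4} — both open, so U is clopen.
  U = {1, 2, 3, 4}, X ∖ U = {0} — both open, so U is clopen.
  U = {0, 1, 2, 3, 4}, X ∖ U = ∅ — both open, so U is clopen.
Nontrivial clopen(s) exist: e.g. {1, 2, 3, 4}. So (X, τ) is disconnected.
Compute connected components by grouping points that agree on all clopens:
  component: {0}
  component: {1, 2, 3, 4}


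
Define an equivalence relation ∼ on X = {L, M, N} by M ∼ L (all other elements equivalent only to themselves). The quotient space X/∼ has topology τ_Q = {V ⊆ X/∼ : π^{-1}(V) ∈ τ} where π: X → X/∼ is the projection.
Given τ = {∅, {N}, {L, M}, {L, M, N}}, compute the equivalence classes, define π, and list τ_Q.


X/∼ = {[L=M], [N]}; |τ_Q| = 4.

Equivalence classes: [L=M], [N].
Quotient map π: X → X/∼ sends L ↦ [L=M], M ↦ [L=M], N ↦ [N].
For each subset V ⊆ X/∼, compute π^{-1}(V) ⊆ X and check whether π^{-1}(V) ∈ τ. V is open in τ_Q iff π^{-1}(V) ∈ τ.
  V = {}: π^{-1}(V) = ∅ ∈ τ ✓.
  V = {[L=M]}: π^{-1}(V) = {L, M} ∈ τ ✓.
  V = {[N]}: π^{-1}(V) = {N} ∈ τ ✓.
  V = {[L=M], [N]}: π^{-1}(V) = {L, M, N} ∈ τ ✓.
Open sets in the quotient: τ_Q = {{}, {[L=M]}, {[N]}, {[L=M], [N]}} (4 elements).


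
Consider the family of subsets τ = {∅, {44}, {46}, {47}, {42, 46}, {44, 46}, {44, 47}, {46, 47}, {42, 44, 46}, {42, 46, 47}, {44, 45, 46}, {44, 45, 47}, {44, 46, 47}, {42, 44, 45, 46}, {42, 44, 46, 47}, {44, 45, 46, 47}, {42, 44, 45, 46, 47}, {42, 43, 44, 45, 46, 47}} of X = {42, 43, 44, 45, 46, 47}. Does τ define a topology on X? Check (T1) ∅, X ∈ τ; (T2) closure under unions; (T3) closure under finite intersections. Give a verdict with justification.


τ is NOT a topology on X.

Axiom (T1): ∅ ∈ τ? Yes; X ∈ τ? Yes.
Axiom (T2/T3): check pairwise unions and intersections of members of τ.
Counterexample for (T3): {44, 45, 46} ∩ {44, 45, 47} = {44, 45} ∉ τ. Therefore τ is NOT a topology.


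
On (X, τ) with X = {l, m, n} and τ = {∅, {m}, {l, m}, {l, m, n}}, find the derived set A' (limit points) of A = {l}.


A' = {n}

For each x ∈ X, list the open sets U ∈ τ with x ∈ U, then check whether U ∩ (A ∖ {x}) ≠ ∅ for every such U.
  x = l: open {l, m} ∋ x has {l, m} ∩ (A ∖ {l}) = ∅, so x is NOT a limit point.
  x = m: open {m} ∋ x has {m} ∩ (A ∖ {m}) = ∅, so x is NOT a limit point.
  x = n: opens ∋ x are {l, m, n}; each meets A ∖ {n}, so x IS a limit point.
Collecting: A' = {n}.


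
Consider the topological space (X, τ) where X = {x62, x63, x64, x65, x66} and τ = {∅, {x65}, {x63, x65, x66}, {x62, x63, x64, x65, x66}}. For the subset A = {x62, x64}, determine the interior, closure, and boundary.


int(A) = ∅, cl(A) = {x62, x64}, ∂A = {x62, x64}.

Closed sets in (X, τ) are complements of opens:
  closed(X, τ) = {∅, {x62, x64}, {x62, x63, x64, x66}, {x62, x63, x64, x65, x66}}.
int(A) = ⋃ {U ∈ τ : U ⊆ A}. Opens contained in A: ∅.
Taking the union of these: int(A) = ∅.
cl(A) = ⋂ {C closed : A ⊆ C}. Closed sets containing A: {x62, x64}, {x62, x63, x64, x66}, {x62, x63, x64, x65, x66}.
Intersecting these: cl(A) = {x62, x64}.
∂A = cl(A) ∖ int(A) = {x62, x64} ∖ ∅ = {x62, x64}.


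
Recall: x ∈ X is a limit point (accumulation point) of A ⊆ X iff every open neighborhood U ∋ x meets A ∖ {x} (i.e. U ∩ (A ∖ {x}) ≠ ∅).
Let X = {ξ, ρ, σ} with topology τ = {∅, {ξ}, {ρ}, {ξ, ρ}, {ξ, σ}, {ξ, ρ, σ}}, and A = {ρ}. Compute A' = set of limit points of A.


A' = ∅

For each x ∈ X, list the open sets U ∈ τ with x ∈ U, then check whether U ∩ (A ∖ {x}) ≠ ∅ for every such U.
  x = ξ: open {ξ} ∋ x has {ξ} ∩ (A ∖ {ξ}) = ∅, so x is NOT a limit point.
  x = ρ: open {ρ} ∋ x has {ρ} ∩ (A ∖ {ρ}) = ∅, so x is NOT a limit point.
  x = σ: open {ξ, σ} ∋ x has {ξ, σ} ∩ (A ∖ {σ}) = ∅, so x is NOT a limit point.
Collecting: A' = ∅.


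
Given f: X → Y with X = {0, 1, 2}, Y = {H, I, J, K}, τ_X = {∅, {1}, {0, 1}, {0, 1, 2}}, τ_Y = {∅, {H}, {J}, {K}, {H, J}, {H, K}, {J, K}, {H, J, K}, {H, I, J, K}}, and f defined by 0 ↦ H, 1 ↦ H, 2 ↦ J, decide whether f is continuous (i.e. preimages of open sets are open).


f is NOT continuous.

Compute f^{-1}(U) for each U ∈ τ_Y:
  U = ∅: f^{-1}(U) = ∅ ∈ τ_X ✓.
  U = {H}: f^{-1}(U) = {0, 1} ∈ τ_X ✓.
  U = {J}: f^{-1}(U) = {2} ∉ τ_X ✗.
  U = {K}: f^{-1}(U) = ∅ ∈ τ_X ✓.
  U = {H, J}: f^{-1}(U) = {0, 1, 2} ∈ τ_X ✓.
  U = {H, K}: f^{-1}(U) = {0, 1} ∈ τ_X ✓.
  U = {J, K}: f^{-1}(U) = {2} ∉ τ_X ✗.
  U = {H, J, K}: f^{-1}(U) = {0, 1, 2} ∈ τ_X ✓.
  U = {H, I, J, K}: f^{-1}(U) = {0, 1, 2} ∈ τ_X ✓.
Found U = {J} with f^{-1}(U) = {2} not in τ_X. Therefore f is NOT continuous.


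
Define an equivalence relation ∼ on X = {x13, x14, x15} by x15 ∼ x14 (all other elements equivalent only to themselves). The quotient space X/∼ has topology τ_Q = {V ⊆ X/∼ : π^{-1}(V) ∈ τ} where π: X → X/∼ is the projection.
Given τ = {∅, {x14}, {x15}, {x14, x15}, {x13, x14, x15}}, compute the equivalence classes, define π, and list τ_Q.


X/∼ = {[x13], [x14=x15]}; |τ_Q| = 3.

Equivalence classes: [x13], [x14=x15].
Quotient map π: X → X/∼ sends x13 ↦ [x13], x14 ↦ [x14=x15], x15 ↦ [x14=x15].
For each subset V ⊆ X/∼, compute π^{-1}(V) ⊆ X and check whether π^{-1}(V) ∈ τ. V is open in τ_Q iff π^{-1}(V) ∈ τ.
  V = {}: π^{-1}(V) = ∅ ∈ τ ✓.
  V = {[x13]}: π^{-1}(V) = {x13} ∉ τ ✗.
  V = {[x14=x15]}: π^{-1}(V) = {x14, x15} ∈ τ ✓.
  V = {[x13], [x14=x15]}: π^{-1}(V) = {x13, x14, x15} ∈ τ ✓.
Open sets in the quotient: τ_Q = {{}, {[x14=x15]}, {[x13], [x14=x15]}} (3 elements).


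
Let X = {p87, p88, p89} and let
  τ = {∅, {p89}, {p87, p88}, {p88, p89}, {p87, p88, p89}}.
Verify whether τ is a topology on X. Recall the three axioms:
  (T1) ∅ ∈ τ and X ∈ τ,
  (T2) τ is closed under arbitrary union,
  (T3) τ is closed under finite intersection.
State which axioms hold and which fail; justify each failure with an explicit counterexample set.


τ is NOT a topology on X.

Axiom (T1): ∅ ∈ τ? Yes; X ∈ τ? Yes.
Axiom (T2/T3): check pairwise unions and intersections of members of τ.
Counterexample for (T3): {p87, p88} ∩ {p88, p89} = {p88} ∉ τ. Therefore τ is NOT a topology.


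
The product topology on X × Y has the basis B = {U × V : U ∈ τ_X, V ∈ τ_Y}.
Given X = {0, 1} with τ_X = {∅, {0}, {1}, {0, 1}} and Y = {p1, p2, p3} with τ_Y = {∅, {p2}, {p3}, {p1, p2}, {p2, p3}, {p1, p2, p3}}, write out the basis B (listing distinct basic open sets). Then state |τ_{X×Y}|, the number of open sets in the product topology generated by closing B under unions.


Basis B = {∅ × ∅, {0} × {p2}, {0} × {p3}, {1} × {p2}, {1} × {p3}, {0} × {p1, p2}, {0} × {p2, p3}, {0, 1} × {p2}, {0, 1} × {p3}, {1} × {p1, p2}, {1} × {p2, p3}, {0} × {p1, p2, p3}, {1} × {p1, p2, p3}, {0, 1} × {p1, p2}, {0, 1} × {p2, p3}, {0, 1} × {p1, p2, p3}}; |τ_{X×Y}| = 36.

Enumerate products U × V with U ∈ τ_X, V ∈ τ_Y (deduplicated):
  ∅ × ∅ = {} (∅)
  {0} × {p2} = {(0,p2)}
  {0} × {p3} = {(0,p3)}
  {1} × {p2} = {(1,p2)}
  {1} × {p3} = {(1,p3)}
  {0} × {p1, p2} = {(0,p1), (0,p2)}
  {0} × {p2, p3} = {(0,p2), (0,p3)}
  {0, 1} × {p2} = {(0,p2), (1,p2)}
  {0, 1} × {p3} = {(0,p3), (1,p3)}
  {1} × {p1, p2} = {(1,p1), (1,p2)}
  {1} × {p2, p3} = {(1,p2), (1,p3)}
  {0} × {p1, p2, p3} = {(0,p1), (0,p2), (0,p3)}
  {1} × {p1, p2, p3} = {(1,p1), (1,p2), (1,p3)}
  {0, 1} × {p1, p2} = {(0,p1), (0,p2), (1,p1), (1,p2)}
  {0, 1} × {p2, p3} = {(0,p2), (0,p3), (1,p2), (1,p3)}
  {0, 1} × {p1, p2, p3} = {(0,p1), (0,p2), (0,p3), (1,p1), (1,p2), (1,p3)}
These 16 distinct sets form the basis B.
Close under arbitrary unions to get τ_{X×Y}; counting gives |τ_{X×Y}| = 36.
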